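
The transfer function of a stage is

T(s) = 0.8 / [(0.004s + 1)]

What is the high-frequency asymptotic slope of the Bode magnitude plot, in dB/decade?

-20 dB/decade

Each pole contributes −20 dB/decade at high frequency; each zero contributes +20 dB/decade.
Net: 0 zero(s) − 1 pole(s) → -20 dB/decade.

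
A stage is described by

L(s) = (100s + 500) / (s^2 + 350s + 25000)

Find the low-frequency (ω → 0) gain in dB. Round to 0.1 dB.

L(0) = 500 / 25000 = 0.02
20 log₁₀(0.02) ≈ -33.98 dB

-34.0 dB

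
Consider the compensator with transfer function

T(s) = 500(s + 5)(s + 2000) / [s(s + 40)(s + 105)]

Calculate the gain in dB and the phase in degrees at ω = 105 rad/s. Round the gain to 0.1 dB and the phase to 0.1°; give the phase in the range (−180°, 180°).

35.6 dB, -113.9°

At s = jω = j105:
zero (s+5): 5 + j105 → |·| = √(5²+105²) = √11050 ≈ 105.12, ∠ = arctan(105/5) ≈ 87.27°
zero (s+2000): 2000 + j105 → |·| = √(2000²+105²) = √4011025 ≈ 2002.8, ∠ = arctan(105/2000) ≈ 3.01°
pole (s+40): 40 + j105 → |·| = √(40²+105²) = √12625 ≈ 112.36, ∠ = arctan(105/40) ≈ 69.15°
pole (s+105): 105 + j105 → |·| = √(105²+105²) = √22050 ≈ 148.49, ∠ = arctan(105/105) ≈ 45.00°
pole at origin: |s| = 105, ∠ = 90.00° (in denominator)
|T| = 500 · 2.1053e+05 / 1.7519e+06 ≈ 60.086
Gain = 20 log₁₀(60.086) ≈ 35.58 dB
∠T = 90.28° − 204.15° = -113.87°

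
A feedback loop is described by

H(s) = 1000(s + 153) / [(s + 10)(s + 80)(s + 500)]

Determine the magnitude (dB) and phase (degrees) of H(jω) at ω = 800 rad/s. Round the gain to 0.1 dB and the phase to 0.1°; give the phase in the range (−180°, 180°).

At s = jω = j800:
zero (s+153): 153 + j800 → |·| = √(153²+800²) = √663409 ≈ 814.5, ∠ = arctan(800/153) ≈ 79.17°
pole (s+10): 10 + j800 → |·| = √(10²+800²) = √640100 ≈ 800.06, ∠ = arctan(800/10) ≈ 89.28°
pole (s+80): 80 + j800 → |·| = √(80²+800²) = √646400 ≈ 803.99, ∠ = arctan(800/80) ≈ 84.29°
pole (s+500): 500 + j800 → |·| = √(500²+800²) = √890000 ≈ 943.4, ∠ = arctan(800/500) ≈ 57.99°
|H| = 1000 · 814.5 / 6.0683e+08 ≈ 0.0013422
Gain = 20 log₁₀(0.0013422) ≈ -57.44 dB
∠H = 79.17° − 231.56° = -152.39°

-57.4 dB, -152.4°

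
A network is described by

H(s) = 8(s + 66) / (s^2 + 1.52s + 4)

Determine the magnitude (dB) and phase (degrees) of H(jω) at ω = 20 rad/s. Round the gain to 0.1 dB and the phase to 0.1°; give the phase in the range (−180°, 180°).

2.9 dB, -158.8°

At s = jω = j20:
zero (s+66): 66 + j20 → |·| = √(66²+20²) = √4756 ≈ 68.964, ∠ = arctan(20/66) ≈ 16.86°
quadratic: (j20)² + 1.52·j20 + 4 = -396 + j30.4 → |·| ≈ 397.17, ∠ ≈ 175.61°
|H| = 8 · 68.964 / 397.17 ≈ 1.3891
Gain = 20 log₁₀(1.3891) ≈ 2.85 dB
∠H = 16.86° − 175.61° = -158.75°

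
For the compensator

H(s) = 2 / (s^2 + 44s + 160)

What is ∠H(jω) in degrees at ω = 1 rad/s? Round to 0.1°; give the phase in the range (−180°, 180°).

-15.5°

Substitute s = j1:
Numerator: 2 = 2 + j0
Denominator: (j1)^2 + 44(j1) + 160 = 159 + j44
|N| = √(2² + 0²) ≈ 2, ∠N ≈ 0.00°
|D| = √(159² + 44²) ≈ 164.98, ∠D ≈ 15.47°
∠H = 0.00° − 15.47° = -15.47°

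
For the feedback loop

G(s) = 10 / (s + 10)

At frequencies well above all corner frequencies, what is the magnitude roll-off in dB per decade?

-20 dB/decade

Each pole contributes −20 dB/decade at high frequency; each zero contributes +20 dB/decade.
Net: 0 zero(s) − 1 pole(s) → -20 dB/decade.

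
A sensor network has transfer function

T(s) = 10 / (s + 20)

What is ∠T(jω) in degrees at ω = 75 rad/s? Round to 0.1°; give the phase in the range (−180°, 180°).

-75.1°

At s = jω = j75:
pole (s+20): 20 + j75 → |·| = √(20²+75²) = √6025 ≈ 77.621, ∠ = arctan(75/20) ≈ 75.07°
∠T = 0.00° − 75.07° = -75.07°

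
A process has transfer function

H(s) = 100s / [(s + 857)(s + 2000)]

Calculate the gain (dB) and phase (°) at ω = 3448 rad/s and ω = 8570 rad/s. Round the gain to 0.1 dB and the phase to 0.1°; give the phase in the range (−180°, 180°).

ω = 3448: -32.3 dB, -45.9°; ω = 8570: -38.9 dB, -71.2°

At s = jω = j3448:
zero at origin: s = j3448 → |·| = 3448, ∠ = 90.00°
pole (s+857): 857 + j3448 → |·| = √(857²+3448²) = √12623153 ≈ 3552.9, ∠ = arctan(3448/857) ≈ 76.04°
pole (s+2000): 2000 + j3448 → |·| = √(2000²+3448²) = √15888704 ≈ 3986.1, ∠ = arctan(3448/2000) ≈ 59.88°
|H| = 100 · 3448 / 1.4162e+07 ≈ 0.024347
Gain = 20 log₁₀(0.024347) ≈ -32.27 dB
∠H = 90.00° − 135.92° = -45.92°

At s = jω = j8570:
zero at origin: s = j8570 → |·| = 8570, ∠ = 90.00°
pole (s+857): 857 + j8570 → |·| = √(857²+8570²) = √74179349 ≈ 8612.7, ∠ = arctan(8570/857) ≈ 84.29°
pole (s+2000): 2000 + j8570 → |·| = √(2000²+8570²) = √77444900 ≈ 8800.3, ∠ = arctan(8570/2000) ≈ 76.86°
|H| = 100 · 8570 / 7.5794e+07 ≈ 0.011307
Gain = 20 log₁₀(0.011307) ≈ -38.93 dB
∠H = 90.00° − 161.15° = -71.15°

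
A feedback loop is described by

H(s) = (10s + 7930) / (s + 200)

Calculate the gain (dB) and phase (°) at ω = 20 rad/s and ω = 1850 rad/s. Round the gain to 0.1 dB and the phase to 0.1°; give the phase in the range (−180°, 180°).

Substitute s = j20:
Numerator: 10(j20) + 7930 = 7930 + j200
Denominator: (j20) + 200 = 200 + j20
|N| = √(7930² + 200²) ≈ 7932.5, ∠N ≈ 1.44°
|D| = √(200² + 20²) ≈ 201, ∠D ≈ 5.71°
|H| = 7932.5 / 201 ≈ 39.465
Gain = 20 log₁₀(39.465) ≈ 31.92 dB
∠H = 1.44° − 5.71° = -4.27°

Substitute s = j1850:
Numerator: 10(j1850) + 7930 = 7930 + j18500
Denominator: (j1850) + 200 = 200 + j1850
|N| = √(7930² + 18500²) ≈ 20128, ∠N ≈ 66.80°
|D| = √(200² + 1850²) ≈ 1860.8, ∠D ≈ 83.83°
|H| = 20128 / 1860.8 ≈ 10.817
Gain = 20 log₁₀(10.817) ≈ 20.68 dB
∠H = 66.80° − 83.83° = -17.03°

ω = 20: 31.9 dB, -4.3°; ω = 1850: 20.7 dB, -17.0°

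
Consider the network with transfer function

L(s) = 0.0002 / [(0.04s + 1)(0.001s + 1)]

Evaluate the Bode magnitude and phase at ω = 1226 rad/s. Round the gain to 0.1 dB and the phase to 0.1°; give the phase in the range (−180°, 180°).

-111.8 dB, -139.6°

At ω = 1226 rad/s:
pole (1 + j1226·0.04) = 1 + j49.04 → |·| ≈ 49.05, ∠ ≈ 88.83°
pole (1 + j1226·0.001) = 1 + j1.226 → |·| ≈ 1.5821, ∠ ≈ 50.80°
|L| = 0.0002 · 1 / (49.05 · 1.5821) ≈ 2.5773e-06
Gain = 20 log₁₀(2.5773e-06) ≈ -111.78 dB
∠L = (0°) − (88.83° + 50.80°) = -139.63°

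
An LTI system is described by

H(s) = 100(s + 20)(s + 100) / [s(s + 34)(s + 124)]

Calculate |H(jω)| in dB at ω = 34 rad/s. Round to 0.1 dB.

5.9 dB

At s = jω = j34:
zero (s+20): 20 + j34 → |·| = √(20²+34²) = √1556 ≈ 39.446, ∠ = arctan(34/20) ≈ 59.53°
zero (s+100): 100 + j34 → |·| = √(100²+34²) = √11156 ≈ 105.62, ∠ = arctan(34/100) ≈ 18.78°
pole (s+34): 34 + j34 → |·| = √(34²+34²) = √2312 ≈ 48.083, ∠ = arctan(34/34) ≈ 45.00°
pole (s+124): 124 + j34 → |·| = √(124²+34²) = √16532 ≈ 128.58, ∠ = arctan(34/124) ≈ 15.33°
pole at origin: |s| = 34, ∠ = 90.00° (in denominator)
|H| = 100 · 4166.3 / 2.1021e+05 ≈ 1.982
Gain = 20 log₁₀(1.982) ≈ 5.94 dB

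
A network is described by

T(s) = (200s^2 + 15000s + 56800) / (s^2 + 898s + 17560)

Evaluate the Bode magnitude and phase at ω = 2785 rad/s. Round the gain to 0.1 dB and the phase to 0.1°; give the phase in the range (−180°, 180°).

45.6 dB, 16.4°

Substitute s = j2785:
Numerator: 200(j2785)^2 + 15000(j2785) + 56800 = -1551188200 + j41775000
Denominator: (j2785)^2 + 898(j2785) + 17560 = -7738665 + j2500930
|N| = √(1551188200² + 41775000²) ≈ 1.5518e+09, ∠N ≈ 178.46°
|D| = √(7738665² + 2500930²) ≈ 8.1327e+06, ∠D ≈ 162.09°
|T| = 1.5518e+09 / 8.1327e+06 ≈ 190.81
Gain = 20 log₁₀(190.81) ≈ 45.61 dB
∠T = 178.46° − 162.09° = 16.37°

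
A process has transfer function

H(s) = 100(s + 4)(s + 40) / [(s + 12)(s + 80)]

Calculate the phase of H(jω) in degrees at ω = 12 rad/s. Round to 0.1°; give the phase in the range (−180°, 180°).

34.7°

At s = jω = j12:
zero (s+4): 4 + j12 → |·| = √(4²+12²) = √160 ≈ 12.649, ∠ = arctan(12/4) ≈ 71.57°
zero (s+40): 40 + j12 → |·| = √(40²+12²) = √1744 ≈ 41.761, ∠ = arctan(12/40) ≈ 16.70°
pole (s+12): 12 + j12 → |·| = √(12²+12²) = √288 ≈ 16.971, ∠ = arctan(12/12) ≈ 45.00°
pole (s+80): 80 + j12 → |·| = √(80²+12²) = √6544 ≈ 80.895, ∠ = arctan(12/80) ≈ 8.53°
∠H = 88.27° − 53.53° = 34.74°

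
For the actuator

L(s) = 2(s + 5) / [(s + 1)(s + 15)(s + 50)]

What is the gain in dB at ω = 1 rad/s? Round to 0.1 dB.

At s = jω = j1:
zero (s+5): 5 + j1 → |·| = √(5²+1²) = √26 ≈ 5.099, ∠ = arctan(1/5) ≈ 11.31°
pole (s+1): 1 + j1 → |·| = √(1²+1²) = √2 ≈ 1.4142, ∠ = arctan(1/1) ≈ 45.00°
pole (s+15): 15 + j1 → |·| = √(15²+1²) = √226 ≈ 15.033, ∠ = arctan(1/15) ≈ 3.81°
pole (s+50): 50 + j1 → |·| = √(50²+1²) = √2501 ≈ 50.01, ∠ = arctan(1/50) ≈ 1.15°
|L| = 2 · 5.099 / 1063.2 ≈ 0.0095918
Gain = 20 log₁₀(0.0095918) ≈ -40.36 dB

-40.4 dB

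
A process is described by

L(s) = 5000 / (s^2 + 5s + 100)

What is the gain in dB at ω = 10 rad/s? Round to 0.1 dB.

At s = jω = j10:
quadratic: (j10)² + 5·j10 + 100 = 0 + j50 → |·| ≈ 50, ∠ ≈ 90.00°
|L| = 5000 / 50 ≈ 100
Gain = 20 log₁₀(100) ≈ 40.00 dB

40.0 dB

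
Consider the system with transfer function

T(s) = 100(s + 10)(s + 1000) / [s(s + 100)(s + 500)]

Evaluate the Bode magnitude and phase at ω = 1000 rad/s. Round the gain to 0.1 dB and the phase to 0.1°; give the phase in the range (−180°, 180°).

At s = jω = j1000:
zero (s+10): 10 + j1000 → |·| = √(10²+1000²) = √1000100 ≈ 1000, ∠ = arctan(1000/10) ≈ 89.43°
zero (s+1000): 1000 + j1000 → |·| = √(1000²+1000²) = √2000000 ≈ 1414.2, ∠ = arctan(1000/1000) ≈ 45.00°
pole (s+100): 100 + j1000 → |·| = √(100²+1000²) = √1010000 ≈ 1005, ∠ = arctan(1000/100) ≈ 84.29°
pole (s+500): 500 + j1000 → |·| = √(500²+1000²) = √1250000 ≈ 1118, ∠ = arctan(1000/500) ≈ 63.43°
pole at origin: |s| = 1000, ∠ = 90.00° (in denominator)
|T| = 100 · 1.4142e+06 / 1.1236e+09 ≈ 0.12586
Gain = 20 log₁₀(0.12586) ≈ -18.00 dB
∠T = 134.43° − 237.72° = -103.29°

-18.0 dB, -103.3°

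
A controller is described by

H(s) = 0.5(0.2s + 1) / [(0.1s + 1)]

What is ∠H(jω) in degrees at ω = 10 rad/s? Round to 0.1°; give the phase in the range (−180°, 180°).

18.4°

At ω = 10 rad/s:
zero (1 + j10·0.2) = 1 + j2 → |·| ≈ 2.2361, ∠ ≈ 63.43°
pole (1 + j10·0.1) = 1 + j1 → |·| ≈ 1.4142, ∠ ≈ 45.00°
∠H = (63.43°) − (45.00°) = 18.43°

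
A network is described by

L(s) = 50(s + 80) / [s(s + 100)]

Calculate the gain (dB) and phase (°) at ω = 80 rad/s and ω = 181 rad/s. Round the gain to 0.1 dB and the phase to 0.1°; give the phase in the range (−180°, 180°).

ω = 80: -5.2 dB, -83.7°; ω = 181: -11.6 dB, -84.9°

At s = jω = j80:
zero (s+80): 80 + j80 → |·| = √(80²+80²) = √12800 ≈ 113.14, ∠ = arctan(80/80) ≈ 45.00°
pole (s+100): 100 + j80 → |·| = √(100²+80²) = √16400 ≈ 128.06, ∠ = arctan(80/100) ≈ 38.66°
pole at origin: |s| = 80, ∠ = 90.00° (in denominator)
|L| = 50 · 113.14 / 10245 ≈ 0.55217
Gain = 20 log₁₀(0.55217) ≈ -5.16 dB
∠L = 45.00° − 128.66° = -83.66°

At s = jω = j181:
zero (s+80): 80 + j181 → |·| = √(80²+181²) = √39161 ≈ 197.89, ∠ = arctan(181/80) ≈ 66.16°
pole (s+100): 100 + j181 → |·| = √(100²+181²) = √42761 ≈ 206.79, ∠ = arctan(181/100) ≈ 61.08°
pole at origin: |s| = 181, ∠ = 90.00° (in denominator)
|L| = 50 · 197.89 / 37429 ≈ 0.26435
Gain = 20 log₁₀(0.26435) ≈ -11.56 dB
∠L = 66.16° − 151.08° = -84.92°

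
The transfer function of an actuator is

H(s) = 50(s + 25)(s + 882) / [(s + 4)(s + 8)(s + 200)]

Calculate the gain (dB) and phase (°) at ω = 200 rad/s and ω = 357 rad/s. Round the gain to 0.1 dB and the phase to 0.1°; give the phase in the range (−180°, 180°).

At s = jω = j200:
zero (s+25): 25 + j200 → |·| = √(25²+200²) = √40625 ≈ 201.56, ∠ = arctan(200/25) ≈ 82.87°
zero (s+882): 882 + j200 → |·| = √(882²+200²) = √817924 ≈ 904.39, ∠ = arctan(200/882) ≈ 12.78°
pole (s+4): 4 + j200 → |·| = √(4²+200²) = √40016 ≈ 200.04, ∠ = arctan(200/4) ≈ 88.85°
pole (s+8): 8 + j200 → |·| = √(8²+200²) = √40064 ≈ 200.16, ∠ = arctan(200/8) ≈ 87.71°
pole (s+200): 200 + j200 → |·| = √(200²+200²) = √80000 ≈ 282.84, ∠ = arctan(200/200) ≈ 45.00°
|H| = 50 · 1.8229e+05 / 1.1325e+07 ≈ 0.80481
Gain = 20 log₁₀(0.80481) ≈ -1.89 dB
∠H = 95.65° − 221.56° = -125.91°

At s = jω = j357:
zero (s+25): 25 + j357 → |·| = √(25²+357²) = √128074 ≈ 357.87, ∠ = arctan(357/25) ≈ 85.99°
zero (s+882): 882 + j357 → |·| = √(882²+357²) = √905373 ≈ 951.51, ∠ = arctan(357/882) ≈ 22.04°
pole (s+4): 4 + j357 → |·| = √(4²+357²) = √127465 ≈ 357.02, ∠ = arctan(357/4) ≈ 89.36°
pole (s+8): 8 + j357 → |·| = √(8²+357²) = √127513 ≈ 357.09, ∠ = arctan(357/8) ≈ 88.72°
pole (s+200): 200 + j357 → |·| = √(200²+357²) = √167449 ≈ 409.21, ∠ = arctan(357/200) ≈ 60.74°
|H| = 50 · 3.4052e+05 / 5.2169e+07 ≈ 0.32636
Gain = 20 log₁₀(0.32636) ≈ -9.73 dB
∠H = 108.03° − 238.82° = -130.79°

ω = 200: -1.9 dB, -125.9°; ω = 357: -9.7 dB, -130.8°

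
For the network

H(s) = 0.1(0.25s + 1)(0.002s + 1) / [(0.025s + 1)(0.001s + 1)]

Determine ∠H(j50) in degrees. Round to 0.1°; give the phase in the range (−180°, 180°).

36.9°

At ω = 50 rad/s:
zero (1 + j50·0.25) = 1 + j12.5 → |·| ≈ 12.54, ∠ ≈ 85.43°
zero (1 + j50·0.002) = 1 + j0.1 → |·| ≈ 1.005, ∠ ≈ 5.71°
pole (1 + j50·0.025) = 1 + j1.25 → |·| ≈ 1.6008, ∠ ≈ 51.34°
pole (1 + j50·0.001) = 1 + j0.05 → |·| ≈ 1.0012, ∠ ≈ 2.86°
∠H = (85.43° + 5.71°) − (51.34° + 2.86°) = 36.94°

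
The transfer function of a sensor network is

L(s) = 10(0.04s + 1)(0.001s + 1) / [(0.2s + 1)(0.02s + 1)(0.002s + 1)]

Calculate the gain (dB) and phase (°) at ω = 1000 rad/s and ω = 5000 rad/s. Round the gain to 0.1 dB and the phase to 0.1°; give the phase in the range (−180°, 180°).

ω = 1000: -24.0 dB, -106.7°; ω = 5000: -39.9 dB, -95.3°

At ω = 1000 rad/s:
zero (1 + j1000·0.04) = 1 + j40 → |·| ≈ 40.012, ∠ ≈ 88.57°
zero (1 + j1000·0.001) = 1 + j1 → |·| ≈ 1.4142, ∠ ≈ 45.00°
pole (1 + j1000·0.2) = 1 + j200 → |·| ≈ 200, ∠ ≈ 89.71°
pole (1 + j1000·0.02) = 1 + j20 → |·| ≈ 20.025, ∠ ≈ 87.14°
pole (1 + j1000·0.002) = 1 + j2 → |·| ≈ 2.2361, ∠ ≈ 63.43°
|L| = 10 · 40.012 · 1.4142 / (200 · 20.025 · 2.2361) ≈ 0.063184
Gain = 20 log₁₀(0.063184) ≈ -23.99 dB
∠L = (88.57° + 45.00°) − (89.71° + 87.14° + 63.43°) = -106.71°

At ω = 5000 rad/s:
zero (1 + j5000·0.04) = 1 + j200 → |·| ≈ 200, ∠ ≈ 89.71°
zero (1 + j5000·0.001) = 1 + j5 → |·| ≈ 5.099, ∠ ≈ 78.69°
pole (1 + j5000·0.2) = 1 + j1000 → |·| ≈ 1000, ∠ ≈ 89.94°
pole (1 + j5000·0.02) = 1 + j100 → |·| ≈ 100, ∠ ≈ 89.43°
pole (1 + j5000·0.002) = 1 + j10 → |·| ≈ 10.05, ∠ ≈ 84.29°
|L| = 10 · 200 · 5.099 / (1000 · 100 · 10.05) ≈ 0.010147
Gain = 20 log₁₀(0.010147) ≈ -39.87 dB
∠L = (89.71° + 78.69°) − (89.94° + 89.43° + 84.29°) = -95.26°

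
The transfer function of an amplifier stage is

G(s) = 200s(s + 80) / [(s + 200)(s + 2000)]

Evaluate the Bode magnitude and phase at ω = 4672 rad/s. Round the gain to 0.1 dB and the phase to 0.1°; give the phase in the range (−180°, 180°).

At s = jω = j4672:
zero (s+80): 80 + j4672 → |·| = √(80²+4672²) = √21833984 ≈ 4672.7, ∠ = arctan(4672/80) ≈ 89.02°
zero at origin: s = j4672 → |·| = 4672, ∠ = 90.00°
pole (s+200): 200 + j4672 → |·| = √(200²+4672²) = √21867584 ≈ 4676.3, ∠ = arctan(4672/200) ≈ 87.55°
pole (s+2000): 2000 + j4672 → |·| = √(2000²+4672²) = √25827584 ≈ 5082.1, ∠ = arctan(4672/2000) ≈ 66.83°
|G| = 200 · 2.1831e+07 / 2.3765e+07 ≈ 183.72
Gain = 20 log₁₀(183.72) ≈ 45.28 dB
∠G = 179.02° − 154.38° = 24.64°

45.3 dB, 24.6°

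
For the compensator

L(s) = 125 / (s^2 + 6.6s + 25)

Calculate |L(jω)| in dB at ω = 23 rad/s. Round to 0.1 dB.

At s = jω = j23:
quadratic: (j23)² + 6.6·j23 + 25 = -504 + j151.8 → |·| ≈ 526.36, ∠ ≈ 163.24°
|L| = 125 / 526.36 ≈ 0.23748
Gain = 20 log₁₀(0.23748) ≈ -12.49 dB

-12.5 dB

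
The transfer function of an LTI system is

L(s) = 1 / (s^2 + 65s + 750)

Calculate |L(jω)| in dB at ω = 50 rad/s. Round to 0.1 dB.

Substitute s = j50:
Numerator: 1 = 1 + j0
Denominator: (j50)^2 + 65(j50) + 750 = -1750 + j3250
|N| = √(1² + 0²) ≈ 1, ∠N ≈ 0.00°
|D| = √(1750² + 3250²) ≈ 3691.2, ∠D ≈ 118.30°
|L| = 1 / 3691.2 ≈ 0.00027091
Gain = 20 log₁₀(0.00027091) ≈ -71.34 dB

-71.3 dB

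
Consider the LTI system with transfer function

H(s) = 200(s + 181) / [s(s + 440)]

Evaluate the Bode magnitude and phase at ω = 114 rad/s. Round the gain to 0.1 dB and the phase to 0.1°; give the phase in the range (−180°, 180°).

At s = jω = j114:
zero (s+181): 181 + j114 → |·| = √(181²+114²) = √45757 ≈ 213.91, ∠ = arctan(114/181) ≈ 32.20°
pole (s+440): 440 + j114 → |·| = √(440²+114²) = √206596 ≈ 454.53, ∠ = arctan(114/440) ≈ 14.53°
pole at origin: |s| = 114, ∠ = 90.00° (in denominator)
|H| = 200 · 213.91 / 51816 ≈ 0.82565
Gain = 20 log₁₀(0.82565) ≈ -1.66 dB
∠H = 32.20° − 104.53° = -72.33°

-1.7 dB, -72.3°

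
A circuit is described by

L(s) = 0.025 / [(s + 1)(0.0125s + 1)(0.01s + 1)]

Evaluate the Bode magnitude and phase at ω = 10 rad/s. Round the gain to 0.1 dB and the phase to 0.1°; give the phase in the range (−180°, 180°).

At ω = 10 rad/s:
pole (1 + j10·1) = 1 + j10 → |·| ≈ 10.05, ∠ ≈ 84.29°
pole (1 + j10·0.0125) = 1 + j0.125 → |·| ≈ 1.0078, ∠ ≈ 7.13°
pole (1 + j10·0.01) = 1 + j0.1 → |·| ≈ 1.005, ∠ ≈ 5.71°
|L| = 0.025 · 1 / (10.05 · 1.0078 · 1.005) ≈ 0.002456
Gain = 20 log₁₀(0.002456) ≈ -52.20 dB
∠L = (0°) − (84.29° + 7.13° + 5.71°) = -97.13°

-52.2 dB, -97.1°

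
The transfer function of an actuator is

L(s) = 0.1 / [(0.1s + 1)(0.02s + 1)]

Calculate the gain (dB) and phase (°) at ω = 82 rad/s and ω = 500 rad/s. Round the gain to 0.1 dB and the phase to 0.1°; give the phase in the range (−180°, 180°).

ω = 82: -44.0 dB, -141.7°; ω = 500: -74.0 dB, -173.1°

At ω = 82 rad/s:
pole (1 + j82·0.1) = 1 + j8.2 → |·| ≈ 8.2608, ∠ ≈ 83.05°
pole (1 + j82·0.02) = 1 + j1.64 → |·| ≈ 1.9208, ∠ ≈ 58.63°
|L| = 0.1 · 1 / (8.2608 · 1.9208) ≈ 0.0063023
Gain = 20 log₁₀(0.0063023) ≈ -44.01 dB
∠L = (0°) − (83.05° + 58.63°) = -141.68°

At ω = 500 rad/s:
pole (1 + j500·0.1) = 1 + j50 → |·| ≈ 50.01, ∠ ≈ 88.85°
pole (1 + j500·0.02) = 1 + j10 → |·| ≈ 10.05, ∠ ≈ 84.29°
|L| = 0.1 · 1 / (50.01 · 10.05) ≈ 0.00019897
Gain = 20 log₁₀(0.00019897) ≈ -74.02 dB
∠L = (0°) − (88.85° + 84.29°) = -173.14°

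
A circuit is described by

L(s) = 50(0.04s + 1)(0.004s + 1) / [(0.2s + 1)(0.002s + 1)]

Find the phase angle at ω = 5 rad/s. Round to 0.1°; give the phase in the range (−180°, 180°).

-33.1°

At ω = 5 rad/s:
zero (1 + j5·0.04) = 1 + j0.2 → |·| ≈ 1.0198, ∠ ≈ 11.31°
zero (1 + j5·0.004) = 1 + j0.02 → |·| ≈ 1.0002, ∠ ≈ 1.15°
pole (1 + j5·0.2) = 1 + j1 → |·| ≈ 1.4142, ∠ ≈ 45.00°
pole (1 + j5·0.002) = 1 + j0.01 → |·| ≈ 1, ∠ ≈ 0.57°
∠L = (11.31° + 1.15°) − (45.00° + 0.57°) = -33.11°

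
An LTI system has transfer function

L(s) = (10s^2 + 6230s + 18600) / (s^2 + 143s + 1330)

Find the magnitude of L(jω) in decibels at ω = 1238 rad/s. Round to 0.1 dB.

Substitute s = j1238:
Numerator: 10(j1238)^2 + 6230(j1238) + 18600 = -15307840 + j7712740
Denominator: (j1238)^2 + 143(j1238) + 1330 = -1531314 + j177034
|N| = √(15307840² + 7712740²) ≈ 1.7141e+07, ∠N ≈ 153.26°
|D| = √(1531314² + 177034²) ≈ 1.5415e+06, ∠D ≈ 173.41°
|L| = 1.7141e+07 / 1.5415e+06 ≈ 11.12
Gain = 20 log₁₀(11.12) ≈ 20.92 dB

20.9 dB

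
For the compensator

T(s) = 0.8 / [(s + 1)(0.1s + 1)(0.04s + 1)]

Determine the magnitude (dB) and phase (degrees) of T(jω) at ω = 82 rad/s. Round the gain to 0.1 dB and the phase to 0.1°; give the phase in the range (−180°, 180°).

At ω = 82 rad/s:
pole (1 + j82·1) = 1 + j82 → |·| ≈ 82.006, ∠ ≈ 89.30°
pole (1 + j82·0.1) = 1 + j8.2 → |·| ≈ 8.2608, ∠ ≈ 83.05°
pole (1 + j82·0.04) = 1 + j3.28 → |·| ≈ 3.4291, ∠ ≈ 73.04°
|T| = 0.8 · 1 / (82.006 · 8.2608 · 3.4291) ≈ 0.00034438
Gain = 20 log₁₀(0.00034438) ≈ -69.26 dB
∠T = (0°) − (89.30° + 83.05° + 73.04°) = -245.39° ≡ 114.61° (principal value)

-69.3 dB, 114.6°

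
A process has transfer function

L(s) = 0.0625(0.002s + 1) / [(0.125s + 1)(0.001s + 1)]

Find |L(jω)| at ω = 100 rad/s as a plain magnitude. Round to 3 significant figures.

0.00506

At ω = 100 rad/s:
zero (1 + j100·0.002) = 1 + j0.2 → |·| ≈ 1.0198, ∠ ≈ 11.31°
pole (1 + j100·0.125) = 1 + j12.5 → |·| ≈ 12.54, ∠ ≈ 85.43°
pole (1 + j100·0.001) = 1 + j0.1 → |·| ≈ 1.005, ∠ ≈ 5.71°
|L| = 0.0625 · 1.0198 / (12.54 · 1.005) ≈ 0.0050574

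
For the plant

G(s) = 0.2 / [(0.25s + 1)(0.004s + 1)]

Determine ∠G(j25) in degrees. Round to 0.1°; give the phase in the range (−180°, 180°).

At ω = 25 rad/s:
pole (1 + j25·0.25) = 1 + j6.25 → |·| ≈ 6.3295, ∠ ≈ 80.91°
pole (1 + j25·0.004) = 1 + j0.1 → |·| ≈ 1.005, ∠ ≈ 5.71°
∠G = (0°) − (80.91° + 5.71°) = -86.62°

-86.6°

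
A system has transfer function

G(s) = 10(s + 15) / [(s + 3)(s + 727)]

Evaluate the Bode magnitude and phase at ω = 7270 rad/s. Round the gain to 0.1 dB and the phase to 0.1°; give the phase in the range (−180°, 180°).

-57.3 dB, -84.4°

At s = jω = j7270:
zero (s+15): 15 + j7270 → |·| = √(15²+7270²) = √52853125 ≈ 7270, ∠ = arctan(7270/15) ≈ 89.88°
pole (s+3): 3 + j7270 → |·| = √(3²+7270²) = √52852909 ≈ 7270, ∠ = arctan(7270/3) ≈ 89.98°
pole (s+727): 727 + j7270 → |·| = √(727²+7270²) = √53381429 ≈ 7306.3, ∠ = arctan(7270/727) ≈ 84.29°
|G| = 10 · 7270 / 5.3117e+07 ≈ 0.0013687
Gain = 20 log₁₀(0.0013687) ≈ -57.27 dB
∠G = 89.88° − 174.27° = -84.39°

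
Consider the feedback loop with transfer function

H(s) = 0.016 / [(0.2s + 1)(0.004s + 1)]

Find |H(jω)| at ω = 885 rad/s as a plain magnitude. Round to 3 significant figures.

At ω = 885 rad/s:
pole (1 + j885·0.2) = 1 + j177 → |·| ≈ 177, ∠ ≈ 89.68°
pole (1 + j885·0.004) = 1 + j3.54 → |·| ≈ 3.6785, ∠ ≈ 74.23°
|H| = 0.016 · 1 / (177 · 3.6785) ≈ 2.4574e-05

2.46e-05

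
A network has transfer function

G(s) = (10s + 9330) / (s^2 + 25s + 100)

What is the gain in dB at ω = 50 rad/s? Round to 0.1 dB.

10.8 dB

Substitute s = j50:
Numerator: 10(j50) + 9330 = 9330 + j500
Denominator: (j50)^2 + 25(j50) + 100 = -2400 + j1250
|N| = √(9330² + 500²) ≈ 9343.4, ∠N ≈ 3.07°
|D| = √(2400² + 1250²) ≈ 2706, ∠D ≈ 152.49°
|G| = 9343.4 / 2706 ≈ 3.4528
Gain = 20 log₁₀(3.4528) ≈ 10.76 dB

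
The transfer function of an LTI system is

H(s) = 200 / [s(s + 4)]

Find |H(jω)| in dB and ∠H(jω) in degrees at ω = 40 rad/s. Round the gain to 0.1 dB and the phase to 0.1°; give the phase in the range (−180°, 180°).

At s = jω = j40:
pole (s+4): 4 + j40 → |·| = √(4²+40²) = √1616 ≈ 40.2, ∠ = arctan(40/4) ≈ 84.29°
pole at origin: |s| = 40, ∠ = 90.00° (in denominator)
|H| = 200 / 1608 ≈ 0.12438
Gain = 20 log₁₀(0.12438) ≈ -18.10 dB
∠H = 0.00° − 174.29° = -174.29°

-18.1 dB, -174.3°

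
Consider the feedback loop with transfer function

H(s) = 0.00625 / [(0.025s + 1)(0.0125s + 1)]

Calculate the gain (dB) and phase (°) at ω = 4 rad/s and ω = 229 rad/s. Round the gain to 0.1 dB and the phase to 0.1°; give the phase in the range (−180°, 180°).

At ω = 4 rad/s:
pole (1 + j4·0.025) = 1 + j0.1 → |·| ≈ 1.005, ∠ ≈ 5.71°
pole (1 + j4·0.0125) = 1 + j0.05 → |·| ≈ 1.0012, ∠ ≈ 2.86°
|H| = 0.00625 · 1 / (1.005 · 1.0012) ≈ 0.0062115
Gain = 20 log₁₀(0.0062115) ≈ -44.14 dB
∠H = (0°) − (5.71° + 2.86°) = -8.57°

At ω = 229 rad/s:
pole (1 + j229·0.025) = 1 + j5.725 → |·| ≈ 5.8117, ∠ ≈ 80.09°
pole (1 + j229·0.0125) = 1 + j2.8625 → |·| ≈ 3.0321, ∠ ≈ 70.74°
|H| = 0.00625 · 1 / (5.8117 · 3.0321) ≈ 0.00035468
Gain = 20 log₁₀(0.00035468) ≈ -69.00 dB
∠H = (0°) − (80.09° + 70.74°) = -150.83°

ω = 4: -44.1 dB, -8.6°; ω = 229: -69.0 dB, -150.8°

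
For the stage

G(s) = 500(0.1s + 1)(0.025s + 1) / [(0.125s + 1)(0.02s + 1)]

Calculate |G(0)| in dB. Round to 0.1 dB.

54.0 dB

G(0) = 500 · 1 / 1 = 500
20 log₁₀(500) ≈ 53.98 dB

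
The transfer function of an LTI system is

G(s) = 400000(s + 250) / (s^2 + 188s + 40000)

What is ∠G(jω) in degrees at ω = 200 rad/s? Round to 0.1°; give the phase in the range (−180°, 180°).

At s = jω = j200:
zero (s+250): 250 + j200 → |·| = √(250²+200²) = √102500 ≈ 320.16, ∠ = arctan(200/250) ≈ 38.66°
quadratic: (j200)² + 188·j200 + 40000 = 0 + j37600 → |·| ≈ 37600, ∠ ≈ 90.00°
∠G = 38.66° − 90.00° = -51.34°

-51.3°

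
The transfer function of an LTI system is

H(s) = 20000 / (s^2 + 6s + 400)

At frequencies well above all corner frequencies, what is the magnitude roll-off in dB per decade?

-40 dB/decade

Each pole contributes −20 dB/decade at high frequency; each zero contributes +20 dB/decade.
Net: 0 zero(s) − 2 pole(s) → -40 dB/decade.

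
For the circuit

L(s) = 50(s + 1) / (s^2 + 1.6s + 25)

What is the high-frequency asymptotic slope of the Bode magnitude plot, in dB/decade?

Each pole contributes −20 dB/decade at high frequency; each zero contributes +20 dB/decade.
Net: 1 zero(s) − 2 pole(s) → -20 dB/decade.

-20 dB/decade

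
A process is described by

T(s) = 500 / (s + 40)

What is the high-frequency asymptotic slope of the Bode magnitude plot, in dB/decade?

Each pole contributes −20 dB/decade at high frequency; each zero contributes +20 dB/decade.
Net: 0 zero(s) − 1 pole(s) → -20 dB/decade.

-20 dB/decade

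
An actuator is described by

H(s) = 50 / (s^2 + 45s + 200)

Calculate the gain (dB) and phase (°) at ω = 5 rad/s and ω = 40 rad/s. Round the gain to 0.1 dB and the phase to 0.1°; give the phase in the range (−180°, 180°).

ω = 5: -15.1 dB, -52.1°; ω = 40: -33.2 dB, -127.9°

Substitute s = j5:
Numerator: 50 = 50 + j0
Denominator: (j5)^2 + 45(j5) + 200 = 175 + j225
|N| = √(50² + 0²) ≈ 50, ∠N ≈ 0.00°
|D| = √(175² + 225²) ≈ 285.04, ∠D ≈ 52.13°
|H| = 50 / 285.04 ≈ 0.17541
Gain = 20 log₁₀(0.17541) ≈ -15.12 dB
∠H = 0.00° − 52.13° = -52.13°

Substitute s = j40:
Numerator: 50 = 50 + j0
Denominator: (j40)^2 + 45(j40) + 200 = -1400 + j1800
|N| = √(50² + 0²) ≈ 50, ∠N ≈ 0.00°
|D| = √(1400² + 1800²) ≈ 2280.4, ∠D ≈ 127.87°
|H| = 50 / 2280.4 ≈ 0.021926
Gain = 20 log₁₀(0.021926) ≈ -33.18 dB
∠H = 0.00° − 127.87° = -127.87°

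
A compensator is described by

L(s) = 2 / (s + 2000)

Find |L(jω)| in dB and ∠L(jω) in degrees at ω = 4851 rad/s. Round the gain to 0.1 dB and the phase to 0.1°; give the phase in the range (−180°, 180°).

At s = jω = j4851:
pole (s+2000): 2000 + j4851 → |·| = √(2000²+4851²) = √27532201 ≈ 5247.1, ∠ = arctan(4851/2000) ≈ 67.59°
|L| = 2 / 5247.1 ≈ 0.00038116
Gain = 20 log₁₀(0.00038116) ≈ -68.38 dB
∠L = 0.00° − 67.59° = -67.59°

-68.4 dB, -67.6°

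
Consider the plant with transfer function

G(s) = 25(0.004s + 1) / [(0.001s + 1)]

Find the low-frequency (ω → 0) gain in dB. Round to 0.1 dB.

28.0 dB

G(0) = 25 · 1 / 1 = 25
20 log₁₀(25) ≈ 27.96 dB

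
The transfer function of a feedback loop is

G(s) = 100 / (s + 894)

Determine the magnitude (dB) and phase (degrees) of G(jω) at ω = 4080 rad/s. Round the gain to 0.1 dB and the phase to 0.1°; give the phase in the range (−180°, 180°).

-32.4 dB, -77.6°

At s = jω = j4080:
pole (s+894): 894 + j4080 → |·| = √(894²+4080²) = √17445636 ≈ 4176.8, ∠ = arctan(4080/894) ≈ 77.64°
|G| = 100 / 4176.8 ≈ 0.023942
Gain = 20 log₁₀(0.023942) ≈ -32.42 dB
∠G = 0.00° − 77.64° = -77.64°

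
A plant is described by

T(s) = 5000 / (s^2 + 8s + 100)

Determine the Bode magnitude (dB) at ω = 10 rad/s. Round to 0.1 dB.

35.9 dB

At s = jω = j10:
quadratic: (j10)² + 8·j10 + 100 = 0 + j80 → |·| ≈ 80, ∠ ≈ 90.00°
|T| = 5000 / 80 ≈ 62.5
Gain = 20 log₁₀(62.5) ≈ 35.92 dB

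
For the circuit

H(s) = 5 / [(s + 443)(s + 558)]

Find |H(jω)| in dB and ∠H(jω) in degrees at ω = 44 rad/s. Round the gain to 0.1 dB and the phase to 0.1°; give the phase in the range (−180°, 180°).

-94.0 dB, -10.2°

At s = jω = j44:
pole (s+443): 443 + j44 → |·| = √(443²+44²) = √198185 ≈ 445.18, ∠ = arctan(44/443) ≈ 5.67°
pole (s+558): 558 + j44 → |·| = √(558²+44²) = √313300 ≈ 559.73, ∠ = arctan(44/558) ≈ 4.51°
|H| = 5 / 2.4918e+05 ≈ 2.0066e-05
Gain = 20 log₁₀(2.0066e-05) ≈ -93.95 dB
∠H = 0.00° − 10.18° = -10.18°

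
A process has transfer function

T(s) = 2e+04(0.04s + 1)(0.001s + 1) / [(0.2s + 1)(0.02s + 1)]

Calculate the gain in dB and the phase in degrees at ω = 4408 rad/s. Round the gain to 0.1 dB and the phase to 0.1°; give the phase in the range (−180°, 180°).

46.2 dB, -12.4°

At ω = 4408 rad/s:
zero (1 + j4408·0.04) = 1 + j176.32 → |·| ≈ 176.32, ∠ ≈ 89.68°
zero (1 + j4408·0.001) = 1 + j4.408 → |·| ≈ 4.52, ∠ ≈ 77.22°
pole (1 + j4408·0.2) = 1 + j881.6 → |·| ≈ 881.6, ∠ ≈ 89.94°
pole (1 + j4408·0.02) = 1 + j88.16 → |·| ≈ 88.166, ∠ ≈ 89.35°
|T| = 2e+04 · 176.32 · 4.52 / (881.6 · 88.166) ≈ 205.07
Gain = 20 log₁₀(205.07) ≈ 46.24 dB
∠T = (89.68° + 77.22°) − (89.94° + 89.35°) = -12.39°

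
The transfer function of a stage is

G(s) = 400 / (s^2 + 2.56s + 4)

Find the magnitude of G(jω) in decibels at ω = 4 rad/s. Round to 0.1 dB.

At s = jω = j4:
quadratic: (j4)² + 2.56·j4 + 4 = -12 + j10.24 → |·| ≈ 15.775, ∠ ≈ 139.52°
|G| = 400 / 15.775 ≈ 25.357
Gain = 20 log₁₀(25.357) ≈ 28.08 dB

28.1 dB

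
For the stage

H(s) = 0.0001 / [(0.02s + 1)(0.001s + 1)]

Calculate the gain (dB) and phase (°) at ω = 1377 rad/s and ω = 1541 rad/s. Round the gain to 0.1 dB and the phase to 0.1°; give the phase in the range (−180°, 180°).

ω = 1377: -113.4 dB, -141.9°; ω = 1541: -115.1 dB, -145.2°

At ω = 1377 rad/s:
pole (1 + j1377·0.02) = 1 + j27.54 → |·| ≈ 27.558, ∠ ≈ 87.92°
pole (1 + j1377·0.001) = 1 + j1.377 → |·| ≈ 1.7018, ∠ ≈ 54.01°
|H| = 0.0001 · 1 / (27.558 · 1.7018) ≈ 2.1323e-06
Gain = 20 log₁₀(2.1323e-06) ≈ -113.42 dB
∠H = (0°) − (87.92° + 54.01°) = -141.93°

At ω = 1541 rad/s:
pole (1 + j1541·0.02) = 1 + j30.82 → |·| ≈ 30.836, ∠ ≈ 88.14°
pole (1 + j1541·0.001) = 1 + j1.541 → |·| ≈ 1.837, ∠ ≈ 57.02°
|H| = 0.0001 · 1 / (30.836 · 1.837) ≈ 1.7654e-06
Gain = 20 log₁₀(1.7654e-06) ≈ -115.06 dB
∠H = (0°) − (88.14° + 57.02°) = -145.16°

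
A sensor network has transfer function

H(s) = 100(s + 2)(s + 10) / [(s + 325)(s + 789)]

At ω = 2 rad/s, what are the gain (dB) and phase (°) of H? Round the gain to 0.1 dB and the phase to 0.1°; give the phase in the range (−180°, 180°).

At s = jω = j2:
zero (s+2): 2 + j2 → |·| = √(2²+2²) = √8 ≈ 2.8284, ∠ = arctan(2/2) ≈ 45.00°
zero (s+10): 10 + j2 → |·| = √(10²+2²) = √104 ≈ 10.198, ∠ = arctan(2/10) ≈ 11.31°
pole (s+325): 325 + j2 → |·| = √(325²+2²) = √105629 ≈ 325.01, ∠ = arctan(2/325) ≈ 0.35°
pole (s+789): 789 + j2 → |·| = √(789²+2²) = √622525 ≈ 789, ∠ = arctan(2/789) ≈ 0.15°
|H| = 100 · 28.844 / 2.5643e+05 ≈ 0.011248
Gain = 20 log₁₀(0.011248) ≈ -38.98 dB
∠H = 56.31° − 0.50° = 55.81°

-39.0 dB, 55.8°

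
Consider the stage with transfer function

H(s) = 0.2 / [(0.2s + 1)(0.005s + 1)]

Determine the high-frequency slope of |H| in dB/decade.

-40 dB/decade

Each pole contributes −20 dB/decade at high frequency; each zero contributes +20 dB/decade.
Net: 0 zero(s) − 2 pole(s) → -40 dB/decade.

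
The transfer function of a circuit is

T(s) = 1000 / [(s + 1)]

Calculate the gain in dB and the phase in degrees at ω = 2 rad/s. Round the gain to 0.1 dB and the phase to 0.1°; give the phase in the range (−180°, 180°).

At ω = 2 rad/s:
pole (1 + j2·1) = 1 + j2 → |·| ≈ 2.2361, ∠ ≈ 63.43°
|T| = 1000 · 1 / (2.2361) ≈ 447.21
Gain = 20 log₁₀(447.21) ≈ 53.01 dB
∠T = (0°) − (63.43°) = -63.43°

53.0 dB, -63.4°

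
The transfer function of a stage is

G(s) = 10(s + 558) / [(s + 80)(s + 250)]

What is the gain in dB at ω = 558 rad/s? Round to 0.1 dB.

-32.8 dB

At s = jω = j558:
zero (s+558): 558 + j558 → |·| = √(558²+558²) = √622728 ≈ 789.13, ∠ = arctan(558/558) ≈ 45.00°
pole (s+80): 80 + j558 → |·| = √(80²+558²) = √317764 ≈ 563.71, ∠ = arctan(558/80) ≈ 81.84°
pole (s+250): 250 + j558 → |·| = √(250²+558²) = √373864 ≈ 611.44, ∠ = arctan(558/250) ≈ 65.87°
|G| = 10 · 789.13 / 3.4467e+05 ≈ 0.022895
Gain = 20 log₁₀(0.022895) ≈ -32.81 dB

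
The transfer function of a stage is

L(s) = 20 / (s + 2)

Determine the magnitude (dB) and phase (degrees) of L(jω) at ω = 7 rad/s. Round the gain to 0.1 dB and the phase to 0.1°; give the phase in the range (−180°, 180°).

8.8 dB, -74.1°

Substitute s = j7:
Numerator: 20 = 20 + j0
Denominator: (j7) + 2 = 2 + j7
|N| = √(20² + 0²) ≈ 20, ∠N ≈ 0.00°
|D| = √(2² + 7²) ≈ 7.2801, ∠D ≈ 74.05°
|L| = 20 / 7.2801 ≈ 2.7472
Gain = 20 log₁₀(2.7472) ≈ 8.78 dB
∠L = 0.00° − 74.05° = -74.05°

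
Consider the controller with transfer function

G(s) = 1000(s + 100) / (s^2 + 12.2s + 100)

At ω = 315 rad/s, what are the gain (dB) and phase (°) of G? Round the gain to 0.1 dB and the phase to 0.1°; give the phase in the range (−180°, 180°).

At s = jω = j315:
zero (s+100): 100 + j315 → |·| = √(100²+315²) = √109225 ≈ 330.49, ∠ = arctan(315/100) ≈ 72.39°
quadratic: (j315)² + 12.2·j315 + 100 = -99125 + j3843 → |·| ≈ 99199, ∠ ≈ 177.78°
|G| = 1000 · 330.49 / 99199 ≈ 3.3316
Gain = 20 log₁₀(3.3316) ≈ 10.45 dB
∠G = 72.39° − 177.78° = -105.39°

10.5 dB, -105.4°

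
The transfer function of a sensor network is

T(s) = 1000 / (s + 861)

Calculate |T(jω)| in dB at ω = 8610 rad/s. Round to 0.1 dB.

-18.7 dB

At s = jω = j8610:
pole (s+861): 861 + j8610 → |·| = √(861²+8610²) = √74873421 ≈ 8652.9, ∠ = arctan(8610/861) ≈ 84.29°
|T| = 1000 / 8652.9 ≈ 0.11557
Gain = 20 log₁₀(0.11557) ≈ -18.74 dB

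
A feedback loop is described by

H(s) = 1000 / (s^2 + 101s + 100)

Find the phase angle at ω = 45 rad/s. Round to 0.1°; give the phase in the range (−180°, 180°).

-113.0°

Substitute s = j45:
Numerator: 1000 = 1000 + j0
Denominator: (j45)^2 + 101(j45) + 100 = -1925 + j4545
|N| = √(1000² + 0²) ≈ 1000, ∠N ≈ 0.00°
|D| = √(1925² + 4545²) ≈ 4935.9, ∠D ≈ 112.95°
∠H = 0.00° − 112.95° = -112.95°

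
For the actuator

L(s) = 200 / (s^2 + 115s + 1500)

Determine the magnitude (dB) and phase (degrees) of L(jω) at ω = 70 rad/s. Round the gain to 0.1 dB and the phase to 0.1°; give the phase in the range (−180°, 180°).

Substitute s = j70:
Numerator: 200 = 200 + j0
Denominator: (j70)^2 + 115(j70) + 1500 = -3400 + j8050
|N| = √(200² + 0²) ≈ 200, ∠N ≈ 0.00°
|D| = √(3400² + 8050²) ≈ 8738.6, ∠D ≈ 112.90°
|L| = 200 / 8738.6 ≈ 0.022887
Gain = 20 log₁₀(0.022887) ≈ -32.81 dB
∠L = 0.00° − 112.90° = -112.90°

-32.8 dB, -112.9°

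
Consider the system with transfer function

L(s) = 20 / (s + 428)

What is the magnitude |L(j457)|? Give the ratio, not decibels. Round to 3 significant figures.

0.0319

At s = jω = j457:
pole (s+428): 428 + j457 → |·| = √(428²+457²) = √392033 ≈ 626.13, ∠ = arctan(457/428) ≈ 46.88°
|L| = 20 / 626.13 ≈ 0.031942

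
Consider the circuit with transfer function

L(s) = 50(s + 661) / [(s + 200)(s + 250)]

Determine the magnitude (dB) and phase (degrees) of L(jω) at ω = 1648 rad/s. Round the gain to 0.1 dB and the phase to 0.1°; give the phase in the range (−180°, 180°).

At s = jω = j1648:
zero (s+661): 661 + j1648 → |·| = √(661²+1648²) = √3152825 ≈ 1775.6, ∠ = arctan(1648/661) ≈ 68.14°
pole (s+200): 200 + j1648 → |·| = √(200²+1648²) = √2755904 ≈ 1660.1, ∠ = arctan(1648/200) ≈ 83.08°
pole (s+250): 250 + j1648 → |·| = √(250²+1648²) = √2778404 ≈ 1666.9, ∠ = arctan(1648/250) ≈ 81.37°
|L| = 50 · 1775.6 / 2.7672e+06 ≈ 0.032083
Gain = 20 log₁₀(0.032083) ≈ -29.87 dB
∠L = 68.14° − 164.45° = -96.31°

-29.9 dB, -96.3°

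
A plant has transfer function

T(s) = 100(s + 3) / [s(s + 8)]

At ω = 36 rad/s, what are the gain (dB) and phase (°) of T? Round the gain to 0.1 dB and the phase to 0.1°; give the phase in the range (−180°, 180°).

8.7 dB, -82.2°

At s = jω = j36:
zero (s+3): 3 + j36 → |·| = √(3²+36²) = √1305 ≈ 36.125, ∠ = arctan(36/3) ≈ 85.24°
pole (s+8): 8 + j36 → |·| = √(8²+36²) = √1360 ≈ 36.878, ∠ = arctan(36/8) ≈ 77.47°
pole at origin: |s| = 36, ∠ = 90.00° (in denominator)
|T| = 100 · 36.125 / 1327.6 ≈ 2.7211
Gain = 20 log₁₀(2.7211) ≈ 8.69 dB
∠T = 85.24° − 167.47° = -82.23°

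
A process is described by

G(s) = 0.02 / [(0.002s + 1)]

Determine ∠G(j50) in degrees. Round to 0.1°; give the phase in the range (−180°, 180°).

-5.7°

At ω = 50 rad/s:
pole (1 + j50·0.002) = 1 + j0.1 → |·| ≈ 1.005, ∠ ≈ 5.71°
∠G = (0°) − (5.71°) = -5.71°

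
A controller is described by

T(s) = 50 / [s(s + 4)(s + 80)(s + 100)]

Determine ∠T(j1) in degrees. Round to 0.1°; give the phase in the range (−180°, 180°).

At s = jω = j1:
pole (s+4): 4 + j1 → |·| = √(4²+1²) = √17 ≈ 4.1231, ∠ = arctan(1/4) ≈ 14.04°
pole (s+80): 80 + j1 → |·| = √(80²+1²) = √6401 ≈ 80.006, ∠ = arctan(1/80) ≈ 0.72°
pole (s+100): 100 + j1 → |·| = √(100²+1²) = √10001 ≈ 100, ∠ = arctan(1/100) ≈ 0.57°
pole at origin: |s| = 1, ∠ = 90.00° (in denominator)
∠T = 0.00° − 105.33° = -105.33°

-105.3°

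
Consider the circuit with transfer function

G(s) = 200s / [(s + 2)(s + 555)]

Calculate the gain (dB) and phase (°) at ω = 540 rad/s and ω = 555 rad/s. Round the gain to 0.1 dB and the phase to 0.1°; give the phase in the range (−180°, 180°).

ω = 540: -11.8 dB, -44.0°; ω = 555: -11.9 dB, -44.8°

At s = jω = j540:
zero at origin: s = j540 → |·| = 540, ∠ = 90.00°
pole (s+2): 2 + j540 → |·| = √(2²+540²) = √291604 ≈ 540, ∠ = arctan(540/2) ≈ 89.79°
pole (s+555): 555 + j540 → |·| = √(555²+540²) = √599625 ≈ 774.35, ∠ = arctan(540/555) ≈ 44.22°
|G| = 200 · 540 / 4.1815e+05 ≈ 0.25828
Gain = 20 log₁₀(0.25828) ≈ -11.76 dB
∠G = 90.00° − 134.01° = -44.01°

At s = jω = j555:
zero at origin: s = j555 → |·| = 555, ∠ = 90.00°
pole (s+2): 2 + j555 → |·| = √(2²+555²) = √308029 ≈ 555, ∠ = arctan(555/2) ≈ 89.79°
pole (s+555): 555 + j555 → |·| = √(555²+555²) = √616050 ≈ 784.89, ∠ = arctan(555/555) ≈ 45.00°
|G| = 200 · 555 / 4.3561e+05 ≈ 0.25482
Gain = 20 log₁₀(0.25482) ≈ -11.88 dB
∠G = 90.00° − 134.79° = -44.79°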